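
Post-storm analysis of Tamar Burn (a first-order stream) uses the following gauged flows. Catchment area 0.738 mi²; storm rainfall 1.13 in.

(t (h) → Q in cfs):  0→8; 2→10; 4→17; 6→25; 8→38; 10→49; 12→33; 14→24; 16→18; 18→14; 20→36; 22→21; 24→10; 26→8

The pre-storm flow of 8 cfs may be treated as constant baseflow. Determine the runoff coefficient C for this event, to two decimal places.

ΣQ_DR = 199.0 cfs; V = ΣQ_DR·Δt = 1.433 × 10^6 ft³.
Runoff depth d = V / A = 0.8357 in.
C = d / P = 0.8357 / 1.13 = 0.74.

C ≈ 0.74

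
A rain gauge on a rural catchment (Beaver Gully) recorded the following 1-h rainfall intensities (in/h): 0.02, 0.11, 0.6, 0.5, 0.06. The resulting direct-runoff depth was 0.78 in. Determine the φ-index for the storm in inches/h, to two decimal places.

Only the 2 blocks with intensity above φ contribute runoff: 0.6, 0.5 in/h.
Σ(I−φ)·Δt = d  ⇒  (0.6+0.5 − 2φ)·1 = 0.78
φ = (1.100 − 0.78/1) / 2 = 0.16 in/h.

φ ≈ 0.16 in/h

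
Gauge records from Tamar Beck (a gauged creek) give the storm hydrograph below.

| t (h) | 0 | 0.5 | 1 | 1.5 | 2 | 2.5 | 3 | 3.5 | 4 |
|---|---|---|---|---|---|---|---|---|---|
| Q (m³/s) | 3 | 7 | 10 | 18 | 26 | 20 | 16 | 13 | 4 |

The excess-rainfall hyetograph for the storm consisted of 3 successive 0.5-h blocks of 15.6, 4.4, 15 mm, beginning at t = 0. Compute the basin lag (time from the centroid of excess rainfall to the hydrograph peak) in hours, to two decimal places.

Centroid of excess rainfall: t_c = Σ P_i·t̄_i / ΣP_i = 0.7414 h (block centres at 0.25, 0.75, 1.25 h).
Hydrograph peak occurs at t = 2 h, so basin lag t_L = 2 − 0.7414 = 1.26 h.

t_L ≈ 1.26 h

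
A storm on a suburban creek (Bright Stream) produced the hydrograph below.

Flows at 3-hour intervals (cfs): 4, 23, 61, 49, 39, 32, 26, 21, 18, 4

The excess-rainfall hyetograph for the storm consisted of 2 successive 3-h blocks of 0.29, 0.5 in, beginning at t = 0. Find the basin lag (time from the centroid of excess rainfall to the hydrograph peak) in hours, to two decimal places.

Centroid of excess rainfall: t_c = Σ P_i·t̄_i / ΣP_i = 3.3987 h (block centres at 1.5, 4.5 h).
Hydrograph peak occurs at t = 6 h, so basin lag t_L = 6 − 3.3987 = 2.60 h.

t_L ≈ 2.60 h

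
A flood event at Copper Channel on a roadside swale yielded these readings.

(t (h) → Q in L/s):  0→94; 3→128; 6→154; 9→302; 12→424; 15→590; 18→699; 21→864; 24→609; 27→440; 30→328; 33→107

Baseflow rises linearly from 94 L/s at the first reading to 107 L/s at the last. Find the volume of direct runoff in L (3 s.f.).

V ≈ 3.82 × 10^7 L

Direct-runoff ordinates (Q − Q_b): 0.00, 32.82, 57.64, 204.45, 325.27, 490.09, 597.91, 761.73, 505.55, 335.36, 222.18, 0.00 L/s.
ΣQ_DR = 3533 L/s.
With Δt = 3 h = 10800 s, V = ΣQ_DR · Δt = 3533 × 10800 = 3.82 × 10^7 L.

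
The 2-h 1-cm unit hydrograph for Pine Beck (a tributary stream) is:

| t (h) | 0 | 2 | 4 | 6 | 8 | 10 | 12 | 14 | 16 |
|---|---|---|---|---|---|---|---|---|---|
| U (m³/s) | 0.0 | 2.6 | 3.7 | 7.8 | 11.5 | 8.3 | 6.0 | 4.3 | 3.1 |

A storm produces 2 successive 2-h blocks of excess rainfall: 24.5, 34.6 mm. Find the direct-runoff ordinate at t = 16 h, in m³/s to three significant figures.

By discrete convolution, Q_j = Σ (P_i / 10 mm) · U_{j−i}.
At t = 16 h (j=8): Q = (24.5/10)·3.1 + (34.6/10)·4.3 = 22.5 m³/s.

Q ≈ 22.5 m³/s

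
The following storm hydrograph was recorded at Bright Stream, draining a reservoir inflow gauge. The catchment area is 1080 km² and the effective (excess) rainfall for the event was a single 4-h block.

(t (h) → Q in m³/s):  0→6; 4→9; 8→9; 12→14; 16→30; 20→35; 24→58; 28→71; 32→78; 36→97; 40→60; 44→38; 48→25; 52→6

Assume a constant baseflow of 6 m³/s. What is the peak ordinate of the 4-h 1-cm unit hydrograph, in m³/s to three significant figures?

U_p ≈ 151 m³/s

Direct runoff: 0.0, 3.0, 3.0, 8.0, 24.0, 29.0, 52.0, 65.0, 72.0, 91.0, 54.0, 32.0, 19.0, 0.0 m³/s; ΣQ_DR = 452.0 m³/s, peak = 91.0 m³/s.
Runoff depth d = ΣQ_DR·Δt / A = 452.0 × 14400 / (1080 km²) = 6.027 mm.
The 1-cm UH is the DRH scaled by (10 mm)/d, so U_p = 91.0 × 10/6.027 = 151 m³/s.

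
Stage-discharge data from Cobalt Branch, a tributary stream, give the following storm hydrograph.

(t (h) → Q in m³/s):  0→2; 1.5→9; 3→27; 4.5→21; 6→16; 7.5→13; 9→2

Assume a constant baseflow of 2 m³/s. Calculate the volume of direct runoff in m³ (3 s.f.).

V ≈ 4.10 × 10^5 m³

Direct-runoff ordinates (Q − Q_b): 0.0, 7.0, 25.0, 19.0, 14.0, 11.0, 0.0 m³/s.
ΣQ_DR = 76.00 m³/s.
With Δt = 1.5 h = 5400 s, V = ΣQ_DR · Δt = 76.00 × 5400 = 4.10 × 10^5 m³.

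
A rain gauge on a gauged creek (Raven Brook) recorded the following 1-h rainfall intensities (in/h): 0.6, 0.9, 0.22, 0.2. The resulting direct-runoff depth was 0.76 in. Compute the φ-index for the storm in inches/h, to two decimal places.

φ ≈ 0.37 in/h

Only the 2 blocks with intensity above φ contribute runoff: 0.6, 0.9 in/h.
Σ(I−φ)·Δt = d  ⇒  (0.6+0.9 − 2φ)·1 = 0.76
φ = (1.500 − 0.76/1) / 2 = 0.37 in/h.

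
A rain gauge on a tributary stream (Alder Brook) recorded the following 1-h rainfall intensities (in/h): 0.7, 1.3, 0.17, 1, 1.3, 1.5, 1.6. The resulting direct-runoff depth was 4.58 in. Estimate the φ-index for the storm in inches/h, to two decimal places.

Only the 6 blocks with intensity above φ contribute runoff: 0.7, 1.3, 1, 1.3, 1.5, 1.6 in/h.
Σ(I−φ)·Δt = d  ⇒  (0.7+1.3+1+1.3+1.5+1.6 − 6φ)·1 = 4.58
φ = (7.400 − 4.58/1) / 6 = 0.47 in/h.

φ ≈ 0.47 in/h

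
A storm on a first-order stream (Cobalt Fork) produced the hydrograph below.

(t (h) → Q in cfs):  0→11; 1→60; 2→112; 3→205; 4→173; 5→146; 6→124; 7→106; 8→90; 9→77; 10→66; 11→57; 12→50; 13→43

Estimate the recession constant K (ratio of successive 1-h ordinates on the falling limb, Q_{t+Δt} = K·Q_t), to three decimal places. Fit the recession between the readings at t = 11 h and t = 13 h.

Using the recession-limb readings at t = 11 h and t = 13 h: Q falls from 57 to 43 cfs over 2 intervals.
K = (Q₂/Q₁)^(1/2) = (43/57)^(1/2) = 0.869.

K ≈ 0.869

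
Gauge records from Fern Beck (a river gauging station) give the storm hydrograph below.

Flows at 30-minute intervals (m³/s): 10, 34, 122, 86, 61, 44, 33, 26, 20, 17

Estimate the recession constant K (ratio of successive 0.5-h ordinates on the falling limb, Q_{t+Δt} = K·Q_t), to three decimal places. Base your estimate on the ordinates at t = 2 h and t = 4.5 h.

Using the recession-limb readings at t = 2 h and t = 4.5 h: Q falls from 61 to 17 m³/s over 5 intervals.
K = (Q₂/Q₁)^(1/5) = (17/61)^(1/5) = 0.775.

K ≈ 0.775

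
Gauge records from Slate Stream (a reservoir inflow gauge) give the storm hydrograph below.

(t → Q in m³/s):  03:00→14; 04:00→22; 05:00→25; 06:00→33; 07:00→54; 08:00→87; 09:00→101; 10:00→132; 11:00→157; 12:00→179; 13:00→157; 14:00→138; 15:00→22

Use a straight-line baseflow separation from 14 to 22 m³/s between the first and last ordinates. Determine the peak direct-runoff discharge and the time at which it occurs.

Q_p = 159.00 m³/s at t = 12:00

Subtracting baseflow gives direct-runoff ordinates: 0.00, 7.33, 9.67, 17.00, 37.33, 69.67, 83.00, 113.33, 137.67, 159.00, 136.33, 116.67, 0.00 m³/s.
The maximum is 159.00 m³/s, occurring at the reading for t = 12:00.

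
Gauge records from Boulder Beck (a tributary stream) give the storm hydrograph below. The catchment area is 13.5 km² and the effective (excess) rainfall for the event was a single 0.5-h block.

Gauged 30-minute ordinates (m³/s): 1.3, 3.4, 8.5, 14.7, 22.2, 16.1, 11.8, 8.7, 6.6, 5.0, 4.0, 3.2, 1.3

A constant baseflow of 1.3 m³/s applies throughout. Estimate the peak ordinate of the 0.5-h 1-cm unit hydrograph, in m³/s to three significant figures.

U_p ≈ 17.4 m³/s

Direct runoff: 0.0, 2.1, 7.2, 13.4, 20.9, 14.8, 10.5, 7.4, 5.3, 3.7, 2.7, 1.9, 0.0 m³/s; ΣQ_DR = 89.90 m³/s, peak = 20.9 m³/s.
Runoff depth d = ΣQ_DR·Δt / A = 89.90 × 1800 / (13.5 km²) = 11.99 mm.
The 1-cm UH is the DRH scaled by (10 mm)/d, so U_p = 20.9 × 10/11.99 = 17.4 m³/s.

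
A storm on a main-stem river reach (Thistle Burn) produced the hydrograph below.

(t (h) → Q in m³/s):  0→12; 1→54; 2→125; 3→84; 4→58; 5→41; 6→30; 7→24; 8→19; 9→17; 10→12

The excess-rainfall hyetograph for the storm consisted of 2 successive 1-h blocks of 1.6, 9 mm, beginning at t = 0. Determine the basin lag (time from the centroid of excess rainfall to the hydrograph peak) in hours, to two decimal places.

Centroid of excess rainfall: t_c = Σ P_i·t̄_i / ΣP_i = 1.3491 h (block centres at 0.5, 1.5 h).
Hydrograph peak occurs at t = 2 h, so basin lag t_L = 2 − 1.3491 = 0.65 h.

t_L ≈ 0.65 h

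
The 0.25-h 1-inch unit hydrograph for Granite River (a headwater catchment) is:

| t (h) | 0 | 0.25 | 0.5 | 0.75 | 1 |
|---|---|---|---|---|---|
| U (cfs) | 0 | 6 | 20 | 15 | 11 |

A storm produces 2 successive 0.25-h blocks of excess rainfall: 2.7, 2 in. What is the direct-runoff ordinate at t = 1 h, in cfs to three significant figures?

By discrete convolution, Q_j = Σ (P_i / 1 in) · U_{j−i}.
At t = 1 h (j=4): Q = (2.7/1)·11 + (2/1)·15 = 59.7 cfs.

Q ≈ 59.7 cfs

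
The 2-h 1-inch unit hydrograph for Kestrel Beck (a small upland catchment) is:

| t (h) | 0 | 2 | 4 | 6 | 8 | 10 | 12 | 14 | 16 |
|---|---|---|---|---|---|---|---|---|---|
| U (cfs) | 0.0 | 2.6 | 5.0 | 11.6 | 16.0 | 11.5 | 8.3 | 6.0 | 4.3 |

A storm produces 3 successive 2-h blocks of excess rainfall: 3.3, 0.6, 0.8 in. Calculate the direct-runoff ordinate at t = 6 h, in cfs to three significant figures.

Q ≈ 43.4 cfs

By discrete convolution, Q_j = Σ (P_i / 1 in) · U_{j−i}.
At t = 6 h (j=3): Q = (3.3/1)·11.6 + (0.6/1)·5.0 + (0.8/1)·2.6 = 43.4 cfs.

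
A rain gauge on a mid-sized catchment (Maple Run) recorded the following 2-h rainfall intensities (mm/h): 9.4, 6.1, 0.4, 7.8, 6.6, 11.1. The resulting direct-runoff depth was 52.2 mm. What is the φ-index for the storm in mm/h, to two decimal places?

φ ≈ 2.98 mm/h

Only the 5 blocks with intensity above φ contribute runoff: 9.4, 6.1, 7.8, 6.6, 11.1 mm/h.
Σ(I−φ)·Δt = d  ⇒  (9.4+6.1+7.8+6.6+11.1 − 5φ)·2 = 52.2
φ = (41.00 − 52.2/2) / 5 = 2.98 mm/h.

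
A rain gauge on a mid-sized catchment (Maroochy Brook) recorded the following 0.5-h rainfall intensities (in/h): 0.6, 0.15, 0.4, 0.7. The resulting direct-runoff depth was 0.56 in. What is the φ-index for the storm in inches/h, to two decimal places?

φ ≈ 0.19 in/h

Only the 3 blocks with intensity above φ contribute runoff: 0.6, 0.4, 0.7 in/h.
Σ(I−φ)·Δt = d  ⇒  (0.6+0.4+0.7 − 3φ)·0.5 = 0.56
φ = (1.700 − 0.56/0.5) / 3 = 0.19 in/h.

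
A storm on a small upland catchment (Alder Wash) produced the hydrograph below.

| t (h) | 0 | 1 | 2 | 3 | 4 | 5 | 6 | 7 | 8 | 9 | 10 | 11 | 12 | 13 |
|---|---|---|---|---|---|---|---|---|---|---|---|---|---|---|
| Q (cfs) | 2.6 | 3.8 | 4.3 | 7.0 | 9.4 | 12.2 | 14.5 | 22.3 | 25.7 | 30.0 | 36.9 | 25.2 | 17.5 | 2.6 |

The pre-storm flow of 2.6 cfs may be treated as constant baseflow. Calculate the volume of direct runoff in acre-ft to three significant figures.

Direct-runoff ordinates (Q − Q_b): 0.0, 1.2, 1.7, 4.4, 6.8, 9.6, 11.9, 19.7, 23.1, 27.4, 34.3, 22.6, 14.9, 0.0 cfs.
ΣQ_DR = 177.6 cfs.
With Δt = 1 h = 3600 s, V = ΣQ_DR · Δt = 177.6 × 3600 = 6.39 × 10^5 ft³ = 14.7 acre-ft.

V ≈ 14.7 acre-ft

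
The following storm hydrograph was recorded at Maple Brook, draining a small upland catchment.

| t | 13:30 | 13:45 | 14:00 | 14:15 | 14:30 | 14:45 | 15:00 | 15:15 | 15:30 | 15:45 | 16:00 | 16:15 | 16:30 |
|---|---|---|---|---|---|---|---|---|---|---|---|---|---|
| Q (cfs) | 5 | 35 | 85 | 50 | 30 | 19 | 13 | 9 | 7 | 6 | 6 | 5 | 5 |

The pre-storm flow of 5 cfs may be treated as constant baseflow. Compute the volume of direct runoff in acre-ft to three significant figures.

V ≈ 4.34 acre-ft

Direct-runoff ordinates (Q − Q_b): 0.0, 30.0, 80.0, 45.0, 25.0, 14.0, 8.0, 4.0, 2.0, 1.0, 1.0, 0.0, 0.0 cfs.
ΣQ_DR = 210.0 cfs.
With Δt = 0.25 h = 900 s, V = ΣQ_DR · Δt = 210.0 × 900 = 1.89 × 10^5 ft³ = 4.34 acre-ft.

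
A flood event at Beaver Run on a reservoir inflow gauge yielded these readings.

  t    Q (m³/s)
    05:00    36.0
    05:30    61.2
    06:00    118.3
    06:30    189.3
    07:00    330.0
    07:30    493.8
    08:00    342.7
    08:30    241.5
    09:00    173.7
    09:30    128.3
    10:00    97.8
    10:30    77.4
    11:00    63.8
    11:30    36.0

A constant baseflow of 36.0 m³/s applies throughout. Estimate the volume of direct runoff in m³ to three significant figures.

V ≈ 3.39 × 10^6 m³

Direct-runoff ordinates (Q − Q_b): 0.0, 25.2, 82.3, 153.3, 294.0, 457.8, 306.7, 205.5, 137.7, 92.3, 61.8, 41.4, 27.8, 0.0 m³/s.
ΣQ_DR = 1886 m³/s.
With Δt = 0.5 h = 1800 s, V = ΣQ_DR · Δt = 1886 × 1800 = 3.39 × 10^6 m³.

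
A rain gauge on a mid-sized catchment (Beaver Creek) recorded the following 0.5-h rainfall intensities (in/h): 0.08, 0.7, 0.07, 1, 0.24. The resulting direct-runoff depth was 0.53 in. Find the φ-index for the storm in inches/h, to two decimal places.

φ ≈ 0.32 in/h

Only the 2 blocks with intensity above φ contribute runoff: 0.7, 1 in/h.
Σ(I−φ)·Δt = d  ⇒  (0.7+1 − 2φ)·0.5 = 0.53
φ = (1.700 − 0.53/0.5) / 2 = 0.32 in/h.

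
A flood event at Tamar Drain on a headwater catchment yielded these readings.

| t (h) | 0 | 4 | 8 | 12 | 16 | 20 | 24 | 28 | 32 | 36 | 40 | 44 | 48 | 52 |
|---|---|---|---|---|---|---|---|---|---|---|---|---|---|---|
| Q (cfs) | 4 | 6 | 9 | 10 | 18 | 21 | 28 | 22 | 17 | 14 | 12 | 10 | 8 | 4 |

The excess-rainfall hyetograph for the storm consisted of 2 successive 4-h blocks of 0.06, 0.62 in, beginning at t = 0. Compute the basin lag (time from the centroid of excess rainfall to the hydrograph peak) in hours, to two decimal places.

t_L ≈ 18.35 h

Centroid of excess rainfall: t_c = Σ P_i·t̄_i / ΣP_i = 5.6471 h (block centres at 2, 6 h).
Hydrograph peak occurs at t = 24 h, so basin lag t_L = 24 − 5.6471 = 18.35 h.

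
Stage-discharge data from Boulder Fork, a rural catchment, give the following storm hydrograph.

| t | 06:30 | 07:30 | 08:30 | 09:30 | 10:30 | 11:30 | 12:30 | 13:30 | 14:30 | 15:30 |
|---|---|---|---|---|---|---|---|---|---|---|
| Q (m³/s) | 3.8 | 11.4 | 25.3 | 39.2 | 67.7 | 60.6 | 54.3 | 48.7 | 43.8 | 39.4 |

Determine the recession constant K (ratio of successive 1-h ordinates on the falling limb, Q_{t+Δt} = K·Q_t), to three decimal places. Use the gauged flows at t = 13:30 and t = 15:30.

K ≈ 0.899

Using the recession-limb readings at t = 13:30 and t = 15:30: Q falls from 48.7 to 39.4 m³/s over 2 intervals.
K = (Q₂/Q₁)^(1/2) = (39.4/48.7)^(1/2) = 0.899.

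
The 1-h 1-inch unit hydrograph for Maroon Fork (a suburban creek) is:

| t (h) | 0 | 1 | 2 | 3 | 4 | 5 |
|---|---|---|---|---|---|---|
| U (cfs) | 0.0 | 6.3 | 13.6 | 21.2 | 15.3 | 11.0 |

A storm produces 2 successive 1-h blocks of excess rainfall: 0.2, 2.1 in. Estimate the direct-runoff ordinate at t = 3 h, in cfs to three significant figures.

Q ≈ 32.8 cfs

By discrete convolution, Q_j = Σ (P_i / 1 in) · U_{j−i}.
At t = 3 h (j=3): Q = (0.2/1)·21.2 + (2.1/1)·13.6 = 32.8 cfs.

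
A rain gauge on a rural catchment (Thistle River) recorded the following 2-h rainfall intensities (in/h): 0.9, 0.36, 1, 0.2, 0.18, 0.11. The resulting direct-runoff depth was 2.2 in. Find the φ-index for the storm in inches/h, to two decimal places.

φ ≈ 0.40 in/h

Only the 2 blocks with intensity above φ contribute runoff: 0.9, 1 in/h.
Σ(I−φ)·Δt = d  ⇒  (0.9+1 − 2φ)·2 = 2.2
φ = (1.900 − 2.2/2) / 2 = 0.40 in/h.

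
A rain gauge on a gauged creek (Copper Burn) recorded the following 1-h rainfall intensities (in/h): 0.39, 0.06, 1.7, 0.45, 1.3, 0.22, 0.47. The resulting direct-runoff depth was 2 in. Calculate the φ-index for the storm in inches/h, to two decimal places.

Only the 2 blocks with intensity above φ contribute runoff: 1.7, 1.3 in/h.
Σ(I−φ)·Δt = d  ⇒  (1.7+1.3 − 2φ)·1 = 2
φ = (3.000 − 2/1) / 2 = 0.50 in/h.

φ ≈ 0.50 in/h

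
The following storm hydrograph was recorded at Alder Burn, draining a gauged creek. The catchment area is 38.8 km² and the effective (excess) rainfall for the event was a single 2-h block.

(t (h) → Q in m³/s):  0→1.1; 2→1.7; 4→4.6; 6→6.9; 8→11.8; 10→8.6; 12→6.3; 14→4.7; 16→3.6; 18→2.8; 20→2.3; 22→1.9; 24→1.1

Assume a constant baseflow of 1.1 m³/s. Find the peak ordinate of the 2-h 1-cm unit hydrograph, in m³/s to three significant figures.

Direct runoff: 0.0, 0.6, 3.5, 5.8, 10.7, 7.5, 5.2, 3.6, 2.5, 1.7, 1.2, 0.8, 0.0 m³/s; ΣQ_DR = 43.10 m³/s, peak = 10.7 m³/s.
Runoff depth d = ΣQ_DR·Δt / A = 43.10 × 7200 / (38.8 km²) = 7.998 mm.
The 1-cm UH is the DRH scaled by (10 mm)/d, so U_p = 10.7 × 10/7.998 = 13.4 m³/s.

U_p ≈ 13.4 m³/s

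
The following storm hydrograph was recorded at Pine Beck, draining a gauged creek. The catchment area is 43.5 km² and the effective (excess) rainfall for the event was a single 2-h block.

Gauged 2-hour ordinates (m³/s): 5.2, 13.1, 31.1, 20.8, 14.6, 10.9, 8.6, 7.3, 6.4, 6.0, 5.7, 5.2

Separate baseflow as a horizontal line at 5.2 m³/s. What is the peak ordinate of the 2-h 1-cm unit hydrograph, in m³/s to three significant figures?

U_p ≈ 21.6 m³/s

Direct runoff: 0.0, 7.9, 25.9, 15.6, 9.4, 5.7, 3.4, 2.1, 1.2, 0.8, 0.5, 0.0 m³/s; ΣQ_DR = 72.50 m³/s, peak = 25.9 m³/s.
Runoff depth d = ΣQ_DR·Δt / A = 72.50 × 7200 / (43.5 km²) = 12.00 mm.
The 1-cm UH is the DRH scaled by (10 mm)/d, so U_p = 25.9 × 10/12.00 = 21.6 m³/s.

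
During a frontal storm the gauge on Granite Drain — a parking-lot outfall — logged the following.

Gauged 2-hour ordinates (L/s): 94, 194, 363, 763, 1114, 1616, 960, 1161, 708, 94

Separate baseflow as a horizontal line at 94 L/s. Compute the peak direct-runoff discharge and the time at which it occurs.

Subtracting baseflow gives direct-runoff ordinates: 0.0, 100.0, 269.0, 669.0, 1020.0, 1522.0, 866.0, 1067.0, 614.0, 0.0 L/s.
The maximum is 1522.0 L/s, occurring at the reading for t = 10 h.

Q_p = 1522.0 L/s at t = 10 h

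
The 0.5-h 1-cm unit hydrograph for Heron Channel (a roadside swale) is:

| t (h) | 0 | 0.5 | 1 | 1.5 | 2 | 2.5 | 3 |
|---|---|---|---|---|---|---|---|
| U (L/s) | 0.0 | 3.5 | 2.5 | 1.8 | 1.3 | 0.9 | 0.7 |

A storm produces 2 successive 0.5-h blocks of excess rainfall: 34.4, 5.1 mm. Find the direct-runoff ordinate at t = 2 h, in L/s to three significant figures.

Q ≈ 5.39 L/s

By discrete convolution, Q_j = Σ (P_i / 10 mm) · U_{j−i}.
At t = 2 h (j=4): Q = (34.4/10)·1.3 + (5.1/10)·1.8 = 5.39 L/s.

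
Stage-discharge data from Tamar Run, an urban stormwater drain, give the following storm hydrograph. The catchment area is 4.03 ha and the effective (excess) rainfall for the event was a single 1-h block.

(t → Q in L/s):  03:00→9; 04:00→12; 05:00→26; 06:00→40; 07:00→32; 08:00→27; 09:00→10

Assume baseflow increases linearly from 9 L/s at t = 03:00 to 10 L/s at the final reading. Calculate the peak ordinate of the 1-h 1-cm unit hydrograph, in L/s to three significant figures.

Direct runoff: 0.00, 2.83, 16.67, 30.50, 22.33, 17.17, 0.00 L/s; ΣQ_DR = 89.50 L/s, peak = 30.50 L/s.
Runoff depth d = ΣQ_DR·Δt / A = 89.50 × 3600 / (4.03 ha) = 7.995 mm.
The 1-cm UH is the DRH scaled by (10 mm)/d, so U_p = 30.50 × 10/7.995 = 38.1 L/s.

U_p ≈ 38.1 L/s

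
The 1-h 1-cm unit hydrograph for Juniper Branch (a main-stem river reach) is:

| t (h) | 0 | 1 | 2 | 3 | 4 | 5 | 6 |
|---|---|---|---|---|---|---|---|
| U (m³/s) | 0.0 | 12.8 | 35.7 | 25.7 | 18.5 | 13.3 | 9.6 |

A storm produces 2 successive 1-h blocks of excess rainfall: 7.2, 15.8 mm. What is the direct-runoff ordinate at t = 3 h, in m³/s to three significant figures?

By discrete convolution, Q_j = Σ (P_i / 10 mm) · U_{j−i}.
At t = 3 h (j=3): Q = (7.2/10)·25.7 + (15.8/10)·35.7 = 74.9 m³/s.

Q ≈ 74.9 m³/s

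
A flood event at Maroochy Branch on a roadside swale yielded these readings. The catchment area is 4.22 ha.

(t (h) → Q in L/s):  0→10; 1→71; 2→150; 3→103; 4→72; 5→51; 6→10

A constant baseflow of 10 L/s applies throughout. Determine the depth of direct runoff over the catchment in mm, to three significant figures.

d ≈ 33.9 mm

Direct runoff: 0.0, 61.0, 140.0, 93.0, 62.0, 41.0, 0.0 L/s; ΣQ_DR = 397.0 L/s.
V = ΣQ_DR · Δt = 397.0 × 3600 s = 1.429 × 10^6 L.
Over A = 4.22 ha, depth = V / A = 33.9 mm.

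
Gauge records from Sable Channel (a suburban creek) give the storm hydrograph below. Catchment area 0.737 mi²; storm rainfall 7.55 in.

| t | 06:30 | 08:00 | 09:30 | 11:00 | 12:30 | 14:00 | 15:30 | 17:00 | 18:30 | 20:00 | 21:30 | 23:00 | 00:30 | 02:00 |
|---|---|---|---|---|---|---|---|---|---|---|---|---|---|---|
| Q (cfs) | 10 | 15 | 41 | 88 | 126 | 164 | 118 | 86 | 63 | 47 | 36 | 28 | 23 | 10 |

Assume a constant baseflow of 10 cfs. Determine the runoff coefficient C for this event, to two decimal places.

ΣQ_DR = 715.0 cfs; V = ΣQ_DR·Δt = 3.861 × 10^6 ft³.
Runoff depth d = V / A = 2.255 in.
C = d / P = 2.255 / 7.55 = 0.30.

C ≈ 0.30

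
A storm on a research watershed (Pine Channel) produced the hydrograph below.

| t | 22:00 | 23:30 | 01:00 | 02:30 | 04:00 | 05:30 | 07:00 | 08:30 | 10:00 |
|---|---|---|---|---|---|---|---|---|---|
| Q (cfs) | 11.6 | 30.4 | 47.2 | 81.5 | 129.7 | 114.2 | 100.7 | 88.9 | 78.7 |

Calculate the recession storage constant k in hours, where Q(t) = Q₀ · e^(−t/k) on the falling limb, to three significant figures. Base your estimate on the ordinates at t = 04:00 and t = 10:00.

k ≈ 12.0 h

On the falling limb, Q drops from 129.7 to 78.7 cfs between t = 04:00 and t = 10:00 (Δt = 6 h).
k = −Δt / ln(Q₂/Q₁) = −6 / ln(78.7/129.7) = 12.0 h.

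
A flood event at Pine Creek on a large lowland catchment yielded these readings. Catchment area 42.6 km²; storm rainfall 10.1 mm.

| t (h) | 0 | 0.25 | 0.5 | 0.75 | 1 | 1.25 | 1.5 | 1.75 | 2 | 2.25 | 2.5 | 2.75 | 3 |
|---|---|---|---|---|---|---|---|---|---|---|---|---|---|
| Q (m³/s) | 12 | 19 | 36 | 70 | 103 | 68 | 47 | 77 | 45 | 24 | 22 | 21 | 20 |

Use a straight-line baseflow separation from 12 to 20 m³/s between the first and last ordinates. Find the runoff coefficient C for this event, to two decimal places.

C ≈ 0.74

ΣQ_DR = 356.0 m³/s; V = ΣQ_DR·Δt = 3.204 × 10^5 m³.
Runoff depth d = V / A = 7.521 mm.
C = d / P = 7.521 / 10.1 = 0.74.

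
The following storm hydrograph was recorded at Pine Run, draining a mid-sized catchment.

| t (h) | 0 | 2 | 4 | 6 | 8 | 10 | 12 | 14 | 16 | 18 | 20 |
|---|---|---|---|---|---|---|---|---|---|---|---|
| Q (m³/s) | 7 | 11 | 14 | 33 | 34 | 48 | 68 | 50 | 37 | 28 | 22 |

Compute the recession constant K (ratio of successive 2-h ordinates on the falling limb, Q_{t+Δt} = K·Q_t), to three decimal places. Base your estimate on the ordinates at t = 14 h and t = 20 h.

Using the recession-limb readings at t = 14 h and t = 20 h: Q falls from 50 to 22 m³/s over 3 intervals.
K = (Q₂/Q₁)^(1/3) = (22/50)^(1/3) = 0.761.

K ≈ 0.761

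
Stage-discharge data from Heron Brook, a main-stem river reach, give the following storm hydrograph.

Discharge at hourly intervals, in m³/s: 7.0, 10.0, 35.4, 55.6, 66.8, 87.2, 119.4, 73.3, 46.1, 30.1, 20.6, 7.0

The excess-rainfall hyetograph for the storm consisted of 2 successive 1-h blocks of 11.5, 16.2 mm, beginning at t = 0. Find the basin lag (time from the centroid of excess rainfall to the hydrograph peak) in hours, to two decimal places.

Centroid of excess rainfall: t_c = Σ P_i·t̄_i / ΣP_i = 1.0848 h (block centres at 0.5, 1.5 h).
Hydrograph peak occurs at t = 6 h, so basin lag t_L = 6 − 1.0848 = 4.92 h.

t_L ≈ 4.92 h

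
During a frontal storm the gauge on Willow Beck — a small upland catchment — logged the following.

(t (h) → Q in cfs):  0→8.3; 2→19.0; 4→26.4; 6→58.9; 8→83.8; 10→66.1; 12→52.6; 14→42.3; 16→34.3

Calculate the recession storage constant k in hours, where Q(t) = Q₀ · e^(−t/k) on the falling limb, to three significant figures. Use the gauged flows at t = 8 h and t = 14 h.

On the falling limb, Q drops from 83.8 to 42.3 cfs between t = 8 h and t = 14 h (Δt = 6 h).
k = −Δt / ln(Q₂/Q₁) = −6 / ln(42.3/83.8) = 8.78 h.

k ≈ 8.78 h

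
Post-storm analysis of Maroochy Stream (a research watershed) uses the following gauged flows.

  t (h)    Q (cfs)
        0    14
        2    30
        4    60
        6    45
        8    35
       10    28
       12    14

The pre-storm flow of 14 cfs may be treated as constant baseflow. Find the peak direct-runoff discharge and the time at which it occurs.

Q_p = 46.0 cfs at t = 4 h

Subtracting baseflow gives direct-runoff ordinates: 0.0, 16.0, 46.0, 31.0, 21.0, 14.0, 0.0 cfs.
The maximum is 46.0 cfs, occurring at the reading for t = 4 h.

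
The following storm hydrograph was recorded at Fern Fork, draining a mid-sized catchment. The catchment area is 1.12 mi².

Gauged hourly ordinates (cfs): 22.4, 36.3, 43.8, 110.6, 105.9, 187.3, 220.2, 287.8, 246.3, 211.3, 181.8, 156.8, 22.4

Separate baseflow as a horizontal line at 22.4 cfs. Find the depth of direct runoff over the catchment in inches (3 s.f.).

d ≈ 2.13 in

Direct runoff: 0.0, 13.9, 21.4, 88.2, 83.5, 164.9, 197.8, 265.4, 223.9, 188.9, 159.4, 134.4, 0.0 cfs; ΣQ_DR = 1542 cfs.
V = ΣQ_DR · Δt = 1542 × 3600 s = 5.550 × 10^6 ft³.
Over A = 1.12 mi², depth = V / A = 2.13 in.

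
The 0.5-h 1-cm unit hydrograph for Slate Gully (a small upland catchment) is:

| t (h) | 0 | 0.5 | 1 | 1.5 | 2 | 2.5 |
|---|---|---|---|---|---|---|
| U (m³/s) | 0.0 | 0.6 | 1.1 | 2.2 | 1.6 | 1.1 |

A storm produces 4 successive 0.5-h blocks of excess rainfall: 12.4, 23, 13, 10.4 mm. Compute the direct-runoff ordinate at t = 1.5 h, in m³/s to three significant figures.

By discrete convolution, Q_j = Σ (P_i / 10 mm) · U_{j−i}.
At t = 1.5 h (j=3): Q = (12.4/10)·2.2 + (23/10)·1.1 + (13/10)·0.6 + (10.4/10)·0.0 = 6.04 m³/s.

Q ≈ 6.04 m³/s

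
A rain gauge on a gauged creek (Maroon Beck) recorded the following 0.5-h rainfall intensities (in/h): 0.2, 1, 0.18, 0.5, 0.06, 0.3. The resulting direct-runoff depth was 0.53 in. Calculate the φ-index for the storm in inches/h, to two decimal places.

Only the 3 blocks with intensity above φ contribute runoff: 1, 0.5, 0.3 in/h.
Σ(I−φ)·Δt = d  ⇒  (1+0.5+0.3 − 3φ)·0.5 = 0.53
φ = (1.800 − 0.53/0.5) / 3 = 0.25 in/h.

φ ≈ 0.25 in/h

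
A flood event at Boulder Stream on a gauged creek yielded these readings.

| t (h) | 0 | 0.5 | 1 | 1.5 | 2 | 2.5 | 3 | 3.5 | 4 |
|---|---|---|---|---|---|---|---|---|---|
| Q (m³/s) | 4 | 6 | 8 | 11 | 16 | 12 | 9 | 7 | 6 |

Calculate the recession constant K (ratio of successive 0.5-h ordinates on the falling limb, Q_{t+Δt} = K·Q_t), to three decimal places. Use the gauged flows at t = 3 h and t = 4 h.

Using the recession-limb readings at t = 3 h and t = 4 h: Q falls from 9 to 6 m³/s over 2 intervals.
K = (Q₂/Q₁)^(1/2) = (6/9)^(1/2) = 0.816.

K ≈ 0.816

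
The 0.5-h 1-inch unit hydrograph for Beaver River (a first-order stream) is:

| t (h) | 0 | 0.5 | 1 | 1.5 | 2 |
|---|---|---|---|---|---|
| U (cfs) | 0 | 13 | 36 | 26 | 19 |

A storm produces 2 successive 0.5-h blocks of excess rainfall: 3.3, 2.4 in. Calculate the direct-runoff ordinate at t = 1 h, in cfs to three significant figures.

Q ≈ 150 cfs

By discrete convolution, Q_j = Σ (P_i / 1 in) · U_{j−i}.
At t = 1 h (j=2): Q = (3.3/1)·36 + (2.4/1)·13 = 150 cfs.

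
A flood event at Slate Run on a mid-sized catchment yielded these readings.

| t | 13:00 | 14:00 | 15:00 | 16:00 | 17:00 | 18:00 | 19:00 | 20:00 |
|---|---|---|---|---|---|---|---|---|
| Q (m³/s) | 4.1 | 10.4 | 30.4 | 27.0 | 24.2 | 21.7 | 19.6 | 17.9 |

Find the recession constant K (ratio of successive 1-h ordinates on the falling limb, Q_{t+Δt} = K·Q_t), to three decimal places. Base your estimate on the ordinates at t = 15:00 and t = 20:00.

Using the recession-limb readings at t = 15:00 and t = 20:00: Q falls from 30.4 to 17.9 m³/s over 5 intervals.
K = (Q₂/Q₁)^(1/5) = (17.9/30.4)^(1/5) = 0.899.

K ≈ 0.899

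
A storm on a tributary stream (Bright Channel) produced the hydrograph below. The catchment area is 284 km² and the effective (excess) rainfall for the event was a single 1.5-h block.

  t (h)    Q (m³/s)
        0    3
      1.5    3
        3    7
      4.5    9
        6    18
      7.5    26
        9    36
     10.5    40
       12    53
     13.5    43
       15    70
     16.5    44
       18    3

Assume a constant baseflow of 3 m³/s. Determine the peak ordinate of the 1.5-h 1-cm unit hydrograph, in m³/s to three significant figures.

Direct runoff: 0.0, 0.0, 4.0, 6.0, 15.0, 23.0, 33.0, 37.0, 50.0, 40.0, 67.0, 41.0, 0.0 m³/s; ΣQ_DR = 316.0 m³/s, peak = 67.0 m³/s.
Runoff depth d = ΣQ_DR·Δt / A = 316.0 × 5400 / (284 km²) = 6.008 mm.
The 1-cm UH is the DRH scaled by (10 mm)/d, so U_p = 67.0 × 10/6.008 = 112 m³/s.

U_p ≈ 112 m³/s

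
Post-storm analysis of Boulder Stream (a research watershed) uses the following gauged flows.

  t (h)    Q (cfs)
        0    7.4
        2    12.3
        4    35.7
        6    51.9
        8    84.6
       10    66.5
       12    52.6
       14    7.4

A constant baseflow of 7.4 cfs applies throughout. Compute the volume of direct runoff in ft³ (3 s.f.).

V ≈ 1.87 × 10^6 ft³

Direct-runoff ordinates (Q − Q_b): 0.0, 4.9, 28.3, 44.5, 77.2, 59.1, 45.2, 0.0 cfs.
ΣQ_DR = 259.2 cfs.
With Δt = 2 h = 7200 s, V = ΣQ_DR · Δt = 259.2 × 7200 = 1.87 × 10^6 ft³.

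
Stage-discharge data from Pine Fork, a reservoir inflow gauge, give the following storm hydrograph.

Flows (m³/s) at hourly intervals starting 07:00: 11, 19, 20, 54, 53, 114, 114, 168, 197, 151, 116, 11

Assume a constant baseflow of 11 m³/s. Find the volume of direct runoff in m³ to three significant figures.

V ≈ 3.23 × 10^6 m³

Direct-runoff ordinates (Q − Q_b): 0.0, 8.0, 9.0, 43.0, 42.0, 103.0, 103.0, 157.0, 186.0, 140.0, 105.0, 0.0 m³/s.
ΣQ_DR = 896.0 m³/s.
With Δt = 1 h = 3600 s, V = ΣQ_DR · Δt = 896.0 × 3600 = 3.23 × 10^6 m³.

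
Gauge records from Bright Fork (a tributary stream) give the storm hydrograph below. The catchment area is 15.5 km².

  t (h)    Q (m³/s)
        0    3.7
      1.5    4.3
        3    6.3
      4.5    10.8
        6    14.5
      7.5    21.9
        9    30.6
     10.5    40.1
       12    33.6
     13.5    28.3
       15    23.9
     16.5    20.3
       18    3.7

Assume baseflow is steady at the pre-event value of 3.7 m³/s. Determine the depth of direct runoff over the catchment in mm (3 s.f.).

Direct runoff: 0.0, 0.6, 2.6, 7.1, 10.8, 18.2, 26.9, 36.4, 29.9, 24.6, 20.2, 16.6, 0.0 m³/s; ΣQ_DR = 193.9 m³/s.
V = ΣQ_DR · Δt = 193.9 × 5400 s = 1.047 × 10^6 m³.
Over A = 15.5 km², depth = V / A = 67.6 mm.

d ≈ 67.6 mm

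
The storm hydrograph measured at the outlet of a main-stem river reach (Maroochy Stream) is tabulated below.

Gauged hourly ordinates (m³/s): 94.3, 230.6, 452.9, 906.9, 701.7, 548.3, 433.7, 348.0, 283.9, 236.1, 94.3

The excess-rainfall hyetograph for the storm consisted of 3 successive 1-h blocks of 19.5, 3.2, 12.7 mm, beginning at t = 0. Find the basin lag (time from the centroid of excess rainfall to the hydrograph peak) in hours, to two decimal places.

Centroid of excess rainfall: t_c = Σ P_i·t̄_i / ΣP_i = 1.3079 h (block centres at 0.5, 1.5, 2.5 h).
Hydrograph peak occurs at t = 3 h, so basin lag t_L = 3 − 1.3079 = 1.69 h.

t_L ≈ 1.69 h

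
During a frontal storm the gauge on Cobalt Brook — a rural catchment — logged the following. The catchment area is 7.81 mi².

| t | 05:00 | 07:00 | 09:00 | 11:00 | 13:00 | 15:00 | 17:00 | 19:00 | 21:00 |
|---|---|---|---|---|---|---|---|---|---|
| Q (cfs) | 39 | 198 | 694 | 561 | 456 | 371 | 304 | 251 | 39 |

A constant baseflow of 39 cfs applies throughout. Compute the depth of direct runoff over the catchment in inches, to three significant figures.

d ≈ 1.02 in

Direct runoff: 0.0, 159.0, 655.0, 522.0, 417.0, 332.0, 265.0, 212.0, 0.0 cfs; ΣQ_DR = 2562 cfs.
V = ΣQ_DR · Δt = 2562 × 7200 s = 1.845 × 10^7 ft³.
Over A = 7.81 mi², depth = V / A = 1.02 in.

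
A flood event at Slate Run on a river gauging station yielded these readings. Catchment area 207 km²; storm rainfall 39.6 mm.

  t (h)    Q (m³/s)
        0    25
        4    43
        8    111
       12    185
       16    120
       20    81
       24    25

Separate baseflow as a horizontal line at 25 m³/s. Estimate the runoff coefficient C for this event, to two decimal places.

ΣQ_DR = 415.0 m³/s; V = ΣQ_DR·Δt = 5.976 × 10^6 m³.
Runoff depth d = V / A = 28.87 mm.
C = d / P = 28.87 / 39.6 = 0.73.

C ≈ 0.73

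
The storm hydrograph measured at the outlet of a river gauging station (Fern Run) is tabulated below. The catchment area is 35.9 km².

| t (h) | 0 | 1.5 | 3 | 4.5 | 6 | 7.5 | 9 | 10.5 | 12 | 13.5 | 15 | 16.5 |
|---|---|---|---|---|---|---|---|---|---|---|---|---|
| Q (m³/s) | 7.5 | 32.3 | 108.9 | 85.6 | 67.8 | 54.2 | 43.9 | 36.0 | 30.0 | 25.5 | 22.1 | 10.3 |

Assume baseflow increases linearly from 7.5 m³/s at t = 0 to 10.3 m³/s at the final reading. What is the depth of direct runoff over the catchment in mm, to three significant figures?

d ≈ 62.8 mm

Direct runoff: 0.00, 24.55, 100.89, 77.34, 59.28, 45.43, 34.87, 26.72, 20.46, 15.71, 12.05, 0.00 m³/s; ΣQ_DR = 417.3 m³/s.
V = ΣQ_DR · Δt = 417.3 × 5400 s = 2.253 × 10^6 m³.
Over A = 35.9 km², depth = V / A = 62.8 mm.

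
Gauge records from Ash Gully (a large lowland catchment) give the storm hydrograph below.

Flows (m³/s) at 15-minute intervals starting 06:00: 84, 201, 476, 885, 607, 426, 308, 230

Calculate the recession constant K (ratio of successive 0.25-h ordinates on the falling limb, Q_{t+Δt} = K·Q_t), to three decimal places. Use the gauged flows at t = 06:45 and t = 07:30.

Using the recession-limb readings at t = 06:45 and t = 07:30: Q falls from 885 to 308 m³/s over 3 intervals.
K = (Q₂/Q₁)^(1/3) = (308/885)^(1/3) = 0.703.

K ≈ 0.703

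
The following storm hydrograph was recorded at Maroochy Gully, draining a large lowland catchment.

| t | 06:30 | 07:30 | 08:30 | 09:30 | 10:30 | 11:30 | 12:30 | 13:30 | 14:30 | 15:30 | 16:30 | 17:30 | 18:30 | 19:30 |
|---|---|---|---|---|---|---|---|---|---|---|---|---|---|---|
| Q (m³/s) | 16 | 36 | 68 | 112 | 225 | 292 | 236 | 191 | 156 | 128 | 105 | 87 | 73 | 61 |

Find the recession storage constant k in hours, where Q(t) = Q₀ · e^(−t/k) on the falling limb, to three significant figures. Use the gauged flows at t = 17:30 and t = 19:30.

k ≈ 5.63 h

On the falling limb, Q drops from 87 to 61 m³/s between t = 17:30 and t = 19:30 (Δt = 2 h).
k = −Δt / ln(Q₂/Q₁) = −2 / ln(61/87) = 5.63 h.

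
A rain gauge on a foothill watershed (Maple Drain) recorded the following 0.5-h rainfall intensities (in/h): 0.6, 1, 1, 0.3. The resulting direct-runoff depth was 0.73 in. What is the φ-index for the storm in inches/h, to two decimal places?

Only the 3 blocks with intensity above φ contribute runoff: 0.6, 1, 1 in/h.
Σ(I−φ)·Δt = d  ⇒  (0.6+1+1 − 3φ)·0.5 = 0.73
φ = (2.600 − 0.73/0.5) / 3 = 0.38 in/h.

φ ≈ 0.38 in/h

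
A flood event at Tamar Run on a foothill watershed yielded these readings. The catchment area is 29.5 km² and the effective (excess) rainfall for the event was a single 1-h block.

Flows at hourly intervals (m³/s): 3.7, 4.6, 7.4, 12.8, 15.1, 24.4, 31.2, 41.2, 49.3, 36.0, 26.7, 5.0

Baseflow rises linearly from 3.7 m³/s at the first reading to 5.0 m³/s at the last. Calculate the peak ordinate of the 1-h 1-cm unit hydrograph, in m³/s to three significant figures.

U_p ≈ 17.8 m³/s

Direct runoff: 0.00, 0.78, 3.46, 8.75, 10.93, 20.11, 26.79, 36.67, 44.65, 31.24, 21.82, 0.00 m³/s; ΣQ_DR = 205.2 m³/s, peak = 44.65 m³/s.
Runoff depth d = ΣQ_DR·Δt / A = 205.2 × 3600 / (29.5 km²) = 25.04 mm.
The 1-cm UH is the DRH scaled by (10 mm)/d, so U_p = 44.65 × 10/25.04 = 17.8 m³/s.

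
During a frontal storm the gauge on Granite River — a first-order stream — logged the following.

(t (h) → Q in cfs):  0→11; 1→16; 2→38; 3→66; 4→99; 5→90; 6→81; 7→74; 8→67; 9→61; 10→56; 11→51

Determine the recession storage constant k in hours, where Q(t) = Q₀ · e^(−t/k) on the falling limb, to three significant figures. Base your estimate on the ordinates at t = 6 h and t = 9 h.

k ≈ 10.6 h

On the falling limb, Q drops from 81 to 61 cfs between t = 6 h and t = 9 h (Δt = 3 h).
k = −Δt / ln(Q₂/Q₁) = −3 / ln(61/81) = 10.6 h.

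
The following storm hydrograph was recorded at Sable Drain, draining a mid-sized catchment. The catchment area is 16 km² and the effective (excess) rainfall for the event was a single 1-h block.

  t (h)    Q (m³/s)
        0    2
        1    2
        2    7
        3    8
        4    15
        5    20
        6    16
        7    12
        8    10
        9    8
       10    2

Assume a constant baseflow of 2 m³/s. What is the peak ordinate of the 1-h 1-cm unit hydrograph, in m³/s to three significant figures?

U_p ≈ 10.0 m³/s

Direct runoff: 0.0, 0.0, 5.0, 6.0, 13.0, 18.0, 14.0, 10.0, 8.0, 6.0, 0.0 m³/s; ΣQ_DR = 80.00 m³/s, peak = 18.0 m³/s.
Runoff depth d = ΣQ_DR·Δt / A = 80.00 × 3600 / (16 km²) = 18.00 mm.
The 1-cm UH is the DRH scaled by (10 mm)/d, so U_p = 18.0 × 10/18.00 = 10.0 m³/s.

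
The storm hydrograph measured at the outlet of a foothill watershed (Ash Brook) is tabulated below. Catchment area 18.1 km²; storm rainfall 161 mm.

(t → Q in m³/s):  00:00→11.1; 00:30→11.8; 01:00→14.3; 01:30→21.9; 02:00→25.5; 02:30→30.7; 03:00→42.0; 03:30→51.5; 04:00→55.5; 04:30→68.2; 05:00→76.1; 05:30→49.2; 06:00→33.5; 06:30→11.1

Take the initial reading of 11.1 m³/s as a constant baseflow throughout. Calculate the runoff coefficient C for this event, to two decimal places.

C ≈ 0.21

ΣQ_DR = 347.0 m³/s; V = ΣQ_DR·Δt = 6.246 × 10^5 m³.
Runoff depth d = V / A = 34.51 mm.
C = d / P = 34.51 / 161 = 0.21.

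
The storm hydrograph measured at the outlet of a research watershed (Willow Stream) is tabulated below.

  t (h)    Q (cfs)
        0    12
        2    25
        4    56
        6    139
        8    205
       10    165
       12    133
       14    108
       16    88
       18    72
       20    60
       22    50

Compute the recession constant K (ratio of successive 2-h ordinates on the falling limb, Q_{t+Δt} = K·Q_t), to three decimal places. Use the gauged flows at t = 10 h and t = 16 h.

Using the recession-limb readings at t = 10 h and t = 16 h: Q falls from 165 to 88 cfs over 3 intervals.
K = (Q₂/Q₁)^(1/3) = (88/165)^(1/3) = 0.811.

K ≈ 0.811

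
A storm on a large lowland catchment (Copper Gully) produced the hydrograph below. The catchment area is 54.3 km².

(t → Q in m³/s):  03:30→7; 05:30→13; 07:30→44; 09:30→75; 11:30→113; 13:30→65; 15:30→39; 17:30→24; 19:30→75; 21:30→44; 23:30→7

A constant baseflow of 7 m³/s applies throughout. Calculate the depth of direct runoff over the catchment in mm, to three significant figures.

Direct runoff: 0.0, 6.0, 37.0, 68.0, 106.0, 58.0, 32.0, 17.0, 68.0, 37.0, 0.0 m³/s; ΣQ_DR = 429.0 m³/s.
V = ΣQ_DR · Δt = 429.0 × 7200 s = 3.089 × 10^6 m³.
Over A = 54.3 km², depth = V / A = 56.9 mm.

d ≈ 56.9 mm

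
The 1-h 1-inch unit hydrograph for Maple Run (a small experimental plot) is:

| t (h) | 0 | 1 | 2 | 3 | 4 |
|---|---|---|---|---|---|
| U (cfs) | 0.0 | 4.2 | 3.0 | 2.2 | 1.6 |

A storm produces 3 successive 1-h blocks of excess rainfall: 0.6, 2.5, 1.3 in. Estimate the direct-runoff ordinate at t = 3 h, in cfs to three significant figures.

By discrete convolution, Q_j = Σ (P_i / 1 in) · U_{j−i}.
At t = 3 h (j=3): Q = (0.6/1)·2.2 + (2.5/1)·3.0 + (1.3/1)·4.2 = 14.3 cfs.

Q ≈ 14.3 cfs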